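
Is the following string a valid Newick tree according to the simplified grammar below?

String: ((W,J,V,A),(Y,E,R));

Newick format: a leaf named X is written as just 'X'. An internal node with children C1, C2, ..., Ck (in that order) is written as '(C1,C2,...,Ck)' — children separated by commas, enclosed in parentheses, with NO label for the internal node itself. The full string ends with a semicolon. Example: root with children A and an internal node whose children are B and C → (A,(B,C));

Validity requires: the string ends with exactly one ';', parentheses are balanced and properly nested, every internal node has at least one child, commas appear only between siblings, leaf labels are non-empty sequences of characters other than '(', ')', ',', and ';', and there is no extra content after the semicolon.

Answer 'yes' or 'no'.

Answer: yes

Derivation:
Input: ((W,J,V,A),(Y,E,R));
Paren balance: 3 '(' vs 3 ')' OK
Ends with single ';': True
Full parse: OK
Valid: True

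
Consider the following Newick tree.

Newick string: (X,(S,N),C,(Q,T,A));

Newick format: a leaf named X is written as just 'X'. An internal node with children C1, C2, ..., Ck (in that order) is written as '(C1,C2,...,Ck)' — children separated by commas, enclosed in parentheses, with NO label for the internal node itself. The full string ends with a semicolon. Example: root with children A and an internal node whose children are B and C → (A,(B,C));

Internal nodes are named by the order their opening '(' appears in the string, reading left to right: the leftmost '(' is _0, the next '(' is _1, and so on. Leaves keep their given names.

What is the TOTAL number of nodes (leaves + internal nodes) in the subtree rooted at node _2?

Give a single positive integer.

Answer: 4

Derivation:
Newick: (X,(S,N),C,(Q,T,A));
Locate _2: it is the '(' at position 11 (the 3rd '(' reading left to right).
Query: subtree rooted at _2
_2: subtree_size = 1 + 3
  Q: subtree_size = 1 + 0
  T: subtree_size = 1 + 0
  A: subtree_size = 1 + 0
Total subtree size of _2: 4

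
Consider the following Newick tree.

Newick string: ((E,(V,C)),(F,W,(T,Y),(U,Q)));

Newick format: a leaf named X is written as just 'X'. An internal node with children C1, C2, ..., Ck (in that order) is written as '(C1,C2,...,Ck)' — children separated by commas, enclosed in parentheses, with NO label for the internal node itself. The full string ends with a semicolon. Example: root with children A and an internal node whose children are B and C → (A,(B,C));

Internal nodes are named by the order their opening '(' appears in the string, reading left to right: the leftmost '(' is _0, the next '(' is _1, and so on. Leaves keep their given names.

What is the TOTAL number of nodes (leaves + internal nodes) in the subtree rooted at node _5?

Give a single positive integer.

Newick: ((E,(V,C)),(F,W,(T,Y),(U,Q)));
Locate _5: it is the '(' at position 22 (the 6th '(' reading left to right).
Query: subtree rooted at _5
_5: subtree_size = 1 + 2
  U: subtree_size = 1 + 0
  Q: subtree_size = 1 + 0
Total subtree size of _5: 3

Answer: 3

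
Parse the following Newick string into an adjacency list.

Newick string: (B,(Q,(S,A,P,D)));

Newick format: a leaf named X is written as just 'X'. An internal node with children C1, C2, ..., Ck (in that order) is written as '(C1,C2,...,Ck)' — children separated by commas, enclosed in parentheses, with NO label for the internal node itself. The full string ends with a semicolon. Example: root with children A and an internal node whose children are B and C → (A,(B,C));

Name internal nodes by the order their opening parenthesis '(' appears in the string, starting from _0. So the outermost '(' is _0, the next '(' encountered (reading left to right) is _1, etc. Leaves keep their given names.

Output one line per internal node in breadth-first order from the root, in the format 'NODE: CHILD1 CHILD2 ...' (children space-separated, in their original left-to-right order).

Input: (B,(Q,(S,A,P,D)));
Scanning left-to-right, naming '(' by encounter order:
  pos 0: '(' -> open internal node _0 (depth 1)
  pos 3: '(' -> open internal node _1 (depth 2)
  pos 6: '(' -> open internal node _2 (depth 3)
  pos 14: ')' -> close internal node _2 (now at depth 2)
  pos 15: ')' -> close internal node _1 (now at depth 1)
  pos 16: ')' -> close internal node _0 (now at depth 0)
Total internal nodes: 3
BFS adjacency from root:
  _0: B _1
  _1: Q _2
  _2: S A P D

Answer: _0: B _1
_1: Q _2
_2: S A P D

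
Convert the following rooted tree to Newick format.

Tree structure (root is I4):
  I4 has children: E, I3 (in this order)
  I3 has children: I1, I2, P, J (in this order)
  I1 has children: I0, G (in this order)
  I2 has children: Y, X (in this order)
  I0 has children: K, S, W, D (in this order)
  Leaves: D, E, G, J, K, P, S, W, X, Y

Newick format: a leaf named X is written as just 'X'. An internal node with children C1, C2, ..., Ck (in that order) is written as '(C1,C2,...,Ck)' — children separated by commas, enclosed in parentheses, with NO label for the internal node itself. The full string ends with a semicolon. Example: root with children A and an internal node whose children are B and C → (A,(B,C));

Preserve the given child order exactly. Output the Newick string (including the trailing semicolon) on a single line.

Answer: (E,(((K,S,W,D),G),(Y,X),P,J));

Derivation:
internal I4 with children ['E', 'I3']
  leaf 'E' → 'E'
  internal I3 with children ['I1', 'I2', 'P', 'J']
    internal I1 with children ['I0', 'G']
      internal I0 with children ['K', 'S', 'W', 'D']
        leaf 'K' → 'K'
        leaf 'S' → 'S'
        leaf 'W' → 'W'
        leaf 'D' → 'D'
      → '(K,S,W,D)'
      leaf 'G' → 'G'
    → '((K,S,W,D),G)'
    internal I2 with children ['Y', 'X']
      leaf 'Y' → 'Y'
      leaf 'X' → 'X'
    → '(Y,X)'
    leaf 'P' → 'P'
    leaf 'J' → 'J'
  → '(((K,S,W,D),G),(Y,X),P,J)'
→ '(E,(((K,S,W,D),G),(Y,X),P,J))'
Final: (E,(((K,S,W,D),G),(Y,X),P,J));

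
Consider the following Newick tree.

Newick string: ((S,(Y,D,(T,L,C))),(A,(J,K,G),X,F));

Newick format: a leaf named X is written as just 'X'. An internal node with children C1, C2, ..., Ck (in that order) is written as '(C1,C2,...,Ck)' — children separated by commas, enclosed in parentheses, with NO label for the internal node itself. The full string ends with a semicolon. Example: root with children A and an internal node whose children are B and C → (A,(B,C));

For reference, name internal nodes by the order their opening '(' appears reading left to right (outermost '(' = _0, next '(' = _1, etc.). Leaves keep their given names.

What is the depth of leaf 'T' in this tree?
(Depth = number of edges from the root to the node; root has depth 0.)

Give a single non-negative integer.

Answer: 4

Derivation:
Newick: ((S,(Y,D,(T,L,C))),(A,(J,K,G),X,F));
Naming internals by '(' encounter order: outermost '(' = _0, next = _1, ...
Query node: T
Path from root: _0 -> _1 -> _2 -> _3 -> T
Depth of T: 4 (number of edges from root)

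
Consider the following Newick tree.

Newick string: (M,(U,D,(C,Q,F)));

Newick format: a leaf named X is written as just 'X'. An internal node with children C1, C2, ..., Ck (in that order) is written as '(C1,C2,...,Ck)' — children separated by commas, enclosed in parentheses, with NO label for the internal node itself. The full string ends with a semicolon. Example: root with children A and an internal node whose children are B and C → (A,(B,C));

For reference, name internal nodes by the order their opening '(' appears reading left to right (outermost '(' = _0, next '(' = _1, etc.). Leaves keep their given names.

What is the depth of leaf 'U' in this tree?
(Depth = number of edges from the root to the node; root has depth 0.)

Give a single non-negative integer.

Newick: (M,(U,D,(C,Q,F)));
Naming internals by '(' encounter order: outermost '(' = _0, next = _1, ...
Query node: U
Path from root: _0 -> _1 -> U
Depth of U: 2 (number of edges from root)

Answer: 2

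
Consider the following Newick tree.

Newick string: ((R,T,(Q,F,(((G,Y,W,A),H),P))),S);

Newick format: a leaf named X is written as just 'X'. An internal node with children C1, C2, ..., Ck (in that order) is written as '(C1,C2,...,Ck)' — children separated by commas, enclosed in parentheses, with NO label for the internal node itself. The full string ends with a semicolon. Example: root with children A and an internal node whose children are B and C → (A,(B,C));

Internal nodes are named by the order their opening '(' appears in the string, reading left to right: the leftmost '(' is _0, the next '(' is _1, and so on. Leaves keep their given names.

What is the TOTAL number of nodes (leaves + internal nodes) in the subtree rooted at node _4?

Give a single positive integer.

Answer: 7

Derivation:
Newick: ((R,T,(Q,F,(((G,Y,W,A),H),P))),S);
Locate _4: it is the '(' at position 12 (the 5th '(' reading left to right).
Query: subtree rooted at _4
_4: subtree_size = 1 + 6
  _5: subtree_size = 1 + 4
    G: subtree_size = 1 + 0
    Y: subtree_size = 1 + 0
    W: subtree_size = 1 + 0
    A: subtree_size = 1 + 0
  H: subtree_size = 1 + 0
Total subtree size of _4: 7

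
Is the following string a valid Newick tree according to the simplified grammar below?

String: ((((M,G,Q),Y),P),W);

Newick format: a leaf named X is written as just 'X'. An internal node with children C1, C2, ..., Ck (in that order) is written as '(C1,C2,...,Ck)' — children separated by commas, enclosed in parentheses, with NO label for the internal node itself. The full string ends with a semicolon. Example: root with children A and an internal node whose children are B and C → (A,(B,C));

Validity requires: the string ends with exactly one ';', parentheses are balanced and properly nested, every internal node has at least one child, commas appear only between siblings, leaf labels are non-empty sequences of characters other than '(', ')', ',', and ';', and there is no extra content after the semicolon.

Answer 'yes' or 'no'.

Input: ((((M,G,Q),Y),P),W);
Paren balance: 4 '(' vs 4 ')' OK
Ends with single ';': True
Full parse: OK
Valid: True

Answer: yes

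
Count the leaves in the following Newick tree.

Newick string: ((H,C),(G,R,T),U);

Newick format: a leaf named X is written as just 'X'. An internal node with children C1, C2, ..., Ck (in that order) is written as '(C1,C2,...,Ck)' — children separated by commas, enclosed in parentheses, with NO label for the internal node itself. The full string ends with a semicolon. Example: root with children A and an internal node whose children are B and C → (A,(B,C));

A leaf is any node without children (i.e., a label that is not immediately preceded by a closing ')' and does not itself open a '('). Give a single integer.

Answer: 6

Derivation:
Newick: ((H,C),(G,R,T),U);
Scan left-to-right; a leaf is any maximal label run not followed by '(':
  pos 2: leaf 'H' → count = 1
  pos 4: leaf 'C' → count = 2
  pos 8: leaf 'G' → count = 3
  pos 10: leaf 'R' → count = 4
  pos 12: leaf 'T' → count = 5
  pos 15: leaf 'U' → count = 6
Total leaves: 6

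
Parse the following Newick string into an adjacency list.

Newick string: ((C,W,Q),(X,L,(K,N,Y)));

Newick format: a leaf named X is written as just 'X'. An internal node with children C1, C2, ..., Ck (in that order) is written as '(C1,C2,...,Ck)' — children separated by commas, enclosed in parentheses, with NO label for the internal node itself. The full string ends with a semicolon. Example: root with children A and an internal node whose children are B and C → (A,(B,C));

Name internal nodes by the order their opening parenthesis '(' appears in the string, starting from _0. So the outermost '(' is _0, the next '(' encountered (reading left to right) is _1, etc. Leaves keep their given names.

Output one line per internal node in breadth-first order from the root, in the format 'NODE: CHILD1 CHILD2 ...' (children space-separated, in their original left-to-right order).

Input: ((C,W,Q),(X,L,(K,N,Y)));
Scanning left-to-right, naming '(' by encounter order:
  pos 0: '(' -> open internal node _0 (depth 1)
  pos 1: '(' -> open internal node _1 (depth 2)
  pos 7: ')' -> close internal node _1 (now at depth 1)
  pos 9: '(' -> open internal node _2 (depth 2)
  pos 14: '(' -> open internal node _3 (depth 3)
  pos 20: ')' -> close internal node _3 (now at depth 2)
  pos 21: ')' -> close internal node _2 (now at depth 1)
  pos 22: ')' -> close internal node _0 (now at depth 0)
Total internal nodes: 4
BFS adjacency from root:
  _0: _1 _2
  _1: C W Q
  _2: X L _3
  _3: K N Y

Answer: _0: _1 _2
_1: C W Q
_2: X L _3
_3: K N Y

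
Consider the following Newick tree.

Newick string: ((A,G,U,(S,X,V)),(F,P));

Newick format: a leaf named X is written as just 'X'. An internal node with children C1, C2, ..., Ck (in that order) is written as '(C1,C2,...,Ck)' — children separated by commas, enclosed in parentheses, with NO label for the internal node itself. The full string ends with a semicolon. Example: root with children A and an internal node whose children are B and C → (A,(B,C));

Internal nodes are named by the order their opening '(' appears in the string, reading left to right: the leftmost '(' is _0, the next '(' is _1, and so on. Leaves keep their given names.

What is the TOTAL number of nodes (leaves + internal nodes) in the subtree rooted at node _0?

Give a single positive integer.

Answer: 12

Derivation:
Newick: ((A,G,U,(S,X,V)),(F,P));
Locate _0: it is the '(' at position 0 (the 1st '(' reading left to right).
Query: subtree rooted at _0
_0: subtree_size = 1 + 11
  _1: subtree_size = 1 + 7
    A: subtree_size = 1 + 0
    G: subtree_size = 1 + 0
    U: subtree_size = 1 + 0
    _2: subtree_size = 1 + 3
      S: subtree_size = 1 + 0
      X: subtree_size = 1 + 0
      V: subtree_size = 1 + 0
  _3: subtree_size = 1 + 2
    F: subtree_size = 1 + 0
    P: subtree_size = 1 + 0
Total subtree size of _0: 12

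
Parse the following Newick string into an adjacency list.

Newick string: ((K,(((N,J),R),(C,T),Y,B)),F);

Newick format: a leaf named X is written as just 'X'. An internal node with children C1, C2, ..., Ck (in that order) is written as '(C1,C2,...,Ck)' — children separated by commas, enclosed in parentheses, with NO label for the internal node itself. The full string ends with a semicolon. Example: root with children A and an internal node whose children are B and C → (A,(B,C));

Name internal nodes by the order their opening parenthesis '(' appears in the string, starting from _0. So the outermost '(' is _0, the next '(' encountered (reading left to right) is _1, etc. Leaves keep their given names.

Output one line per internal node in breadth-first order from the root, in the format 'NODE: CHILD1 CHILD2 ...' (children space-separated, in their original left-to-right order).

Answer: _0: _1 F
_1: K _2
_2: _3 _5 Y B
_3: _4 R
_5: C T
_4: N J

Derivation:
Input: ((K,(((N,J),R),(C,T),Y,B)),F);
Scanning left-to-right, naming '(' by encounter order:
  pos 0: '(' -> open internal node _0 (depth 1)
  pos 1: '(' -> open internal node _1 (depth 2)
  pos 4: '(' -> open internal node _2 (depth 3)
  pos 5: '(' -> open internal node _3 (depth 4)
  pos 6: '(' -> open internal node _4 (depth 5)
  pos 10: ')' -> close internal node _4 (now at depth 4)
  pos 13: ')' -> close internal node _3 (now at depth 3)
  pos 15: '(' -> open internal node _5 (depth 4)
  pos 19: ')' -> close internal node _5 (now at depth 3)
  pos 24: ')' -> close internal node _2 (now at depth 2)
  pos 25: ')' -> close internal node _1 (now at depth 1)
  pos 28: ')' -> close internal node _0 (now at depth 0)
Total internal nodes: 6
BFS adjacency from root:
  _0: _1 F
  _1: K _2
  _2: _3 _5 Y B
  _3: _4 R
  _5: C T
  _4: N J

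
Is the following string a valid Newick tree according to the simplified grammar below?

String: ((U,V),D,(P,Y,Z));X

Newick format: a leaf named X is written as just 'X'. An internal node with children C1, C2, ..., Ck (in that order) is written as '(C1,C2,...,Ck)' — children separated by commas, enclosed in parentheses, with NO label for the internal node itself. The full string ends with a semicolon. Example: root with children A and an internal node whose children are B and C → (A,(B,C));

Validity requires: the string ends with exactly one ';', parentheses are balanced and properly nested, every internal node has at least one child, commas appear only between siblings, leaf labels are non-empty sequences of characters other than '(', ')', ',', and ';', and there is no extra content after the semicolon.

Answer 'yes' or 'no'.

Answer: no

Derivation:
Input: ((U,V),D,(P,Y,Z));X
Paren balance: 3 '(' vs 3 ')' OK
Ends with single ';': False
Full parse: FAILS (must end with ;)
Valid: False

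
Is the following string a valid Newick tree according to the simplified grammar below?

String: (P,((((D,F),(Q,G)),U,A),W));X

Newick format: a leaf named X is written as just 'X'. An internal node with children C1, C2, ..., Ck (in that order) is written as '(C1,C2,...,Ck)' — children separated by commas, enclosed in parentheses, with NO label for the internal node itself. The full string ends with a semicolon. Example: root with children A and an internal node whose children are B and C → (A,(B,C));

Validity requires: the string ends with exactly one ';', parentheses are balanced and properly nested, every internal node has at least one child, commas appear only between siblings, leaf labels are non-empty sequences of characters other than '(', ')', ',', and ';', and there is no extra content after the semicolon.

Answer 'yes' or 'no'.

Answer: no

Derivation:
Input: (P,((((D,F),(Q,G)),U,A),W));X
Paren balance: 6 '(' vs 6 ')' OK
Ends with single ';': False
Full parse: FAILS (must end with ;)
Valid: False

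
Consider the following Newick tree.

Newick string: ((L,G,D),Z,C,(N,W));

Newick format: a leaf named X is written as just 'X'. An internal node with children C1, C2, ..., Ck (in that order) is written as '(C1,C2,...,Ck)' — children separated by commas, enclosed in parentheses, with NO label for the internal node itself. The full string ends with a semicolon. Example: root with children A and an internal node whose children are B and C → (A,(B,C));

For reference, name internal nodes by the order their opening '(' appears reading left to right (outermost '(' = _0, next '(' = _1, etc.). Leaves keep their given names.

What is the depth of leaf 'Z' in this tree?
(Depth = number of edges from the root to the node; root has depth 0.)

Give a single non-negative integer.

Answer: 1

Derivation:
Newick: ((L,G,D),Z,C,(N,W));
Naming internals by '(' encounter order: outermost '(' = _0, next = _1, ...
Query node: Z
Path from root: _0 -> Z
Depth of Z: 1 (number of edges from root)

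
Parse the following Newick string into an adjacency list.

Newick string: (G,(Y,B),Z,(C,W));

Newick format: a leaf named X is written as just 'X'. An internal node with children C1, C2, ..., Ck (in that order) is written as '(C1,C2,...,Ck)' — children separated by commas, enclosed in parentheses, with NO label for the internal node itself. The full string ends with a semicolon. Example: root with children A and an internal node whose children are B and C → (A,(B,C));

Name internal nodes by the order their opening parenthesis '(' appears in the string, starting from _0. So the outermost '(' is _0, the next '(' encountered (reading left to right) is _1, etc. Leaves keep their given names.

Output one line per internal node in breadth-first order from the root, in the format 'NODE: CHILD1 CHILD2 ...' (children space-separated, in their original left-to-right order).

Input: (G,(Y,B),Z,(C,W));
Scanning left-to-right, naming '(' by encounter order:
  pos 0: '(' -> open internal node _0 (depth 1)
  pos 3: '(' -> open internal node _1 (depth 2)
  pos 7: ')' -> close internal node _1 (now at depth 1)
  pos 11: '(' -> open internal node _2 (depth 2)
  pos 15: ')' -> close internal node _2 (now at depth 1)
  pos 16: ')' -> close internal node _0 (now at depth 0)
Total internal nodes: 3
BFS adjacency from root:
  _0: G _1 Z _2
  _1: Y B
  _2: C W

Answer: _0: G _1 Z _2
_1: Y B
_2: C W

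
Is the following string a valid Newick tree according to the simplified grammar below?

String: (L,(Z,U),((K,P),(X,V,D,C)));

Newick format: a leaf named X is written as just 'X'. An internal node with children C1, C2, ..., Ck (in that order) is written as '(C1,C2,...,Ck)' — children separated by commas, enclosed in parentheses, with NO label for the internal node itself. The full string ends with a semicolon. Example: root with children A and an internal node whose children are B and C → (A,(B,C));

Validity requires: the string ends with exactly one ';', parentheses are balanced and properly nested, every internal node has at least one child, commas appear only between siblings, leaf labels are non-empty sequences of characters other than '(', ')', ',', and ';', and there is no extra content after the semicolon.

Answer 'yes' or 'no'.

Input: (L,(Z,U),((K,P),(X,V,D,C)));
Paren balance: 5 '(' vs 5 ')' OK
Ends with single ';': True
Full parse: OK
Valid: True

Answer: yes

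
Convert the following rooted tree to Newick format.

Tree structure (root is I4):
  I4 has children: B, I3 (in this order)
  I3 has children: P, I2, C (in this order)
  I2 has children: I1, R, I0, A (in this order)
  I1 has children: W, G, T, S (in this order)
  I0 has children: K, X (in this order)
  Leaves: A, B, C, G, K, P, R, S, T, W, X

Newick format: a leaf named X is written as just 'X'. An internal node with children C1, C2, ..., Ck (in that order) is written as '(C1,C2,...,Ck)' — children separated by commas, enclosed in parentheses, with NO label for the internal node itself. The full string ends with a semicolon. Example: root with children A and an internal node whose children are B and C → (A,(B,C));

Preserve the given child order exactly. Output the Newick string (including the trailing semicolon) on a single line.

Answer: (B,(P,((W,G,T,S),R,(K,X),A),C));

Derivation:
internal I4 with children ['B', 'I3']
  leaf 'B' → 'B'
  internal I3 with children ['P', 'I2', 'C']
    leaf 'P' → 'P'
    internal I2 with children ['I1', 'R', 'I0', 'A']
      internal I1 with children ['W', 'G', 'T', 'S']
        leaf 'W' → 'W'
        leaf 'G' → 'G'
        leaf 'T' → 'T'
        leaf 'S' → 'S'
      → '(W,G,T,S)'
      leaf 'R' → 'R'
      internal I0 with children ['K', 'X']
        leaf 'K' → 'K'
        leaf 'X' → 'X'
      → '(K,X)'
      leaf 'A' → 'A'
    → '((W,G,T,S),R,(K,X),A)'
    leaf 'C' → 'C'
  → '(P,((W,G,T,S),R,(K,X),A),C)'
→ '(B,(P,((W,G,T,S),R,(K,X),A),C))'
Final: (B,(P,((W,G,T,S),R,(K,X),A),C));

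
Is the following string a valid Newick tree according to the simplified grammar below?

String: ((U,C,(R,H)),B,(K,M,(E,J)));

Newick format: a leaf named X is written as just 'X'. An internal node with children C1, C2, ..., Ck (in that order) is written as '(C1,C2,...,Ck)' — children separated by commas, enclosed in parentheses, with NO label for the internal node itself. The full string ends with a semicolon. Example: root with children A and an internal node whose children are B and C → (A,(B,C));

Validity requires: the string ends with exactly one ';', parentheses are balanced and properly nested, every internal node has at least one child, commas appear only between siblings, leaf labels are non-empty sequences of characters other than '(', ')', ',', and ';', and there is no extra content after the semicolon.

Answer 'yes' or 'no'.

Answer: yes

Derivation:
Input: ((U,C,(R,H)),B,(K,M,(E,J)));
Paren balance: 5 '(' vs 5 ')' OK
Ends with single ';': True
Full parse: OK
Valid: True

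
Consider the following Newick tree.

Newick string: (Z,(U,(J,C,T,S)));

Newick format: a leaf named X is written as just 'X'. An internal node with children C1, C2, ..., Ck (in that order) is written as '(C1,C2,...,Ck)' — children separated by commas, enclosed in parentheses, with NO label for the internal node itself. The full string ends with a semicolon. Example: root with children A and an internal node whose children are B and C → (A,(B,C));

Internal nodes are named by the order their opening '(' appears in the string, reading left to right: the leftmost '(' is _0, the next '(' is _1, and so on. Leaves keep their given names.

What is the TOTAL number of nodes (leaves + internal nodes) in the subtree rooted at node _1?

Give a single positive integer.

Newick: (Z,(U,(J,C,T,S)));
Locate _1: it is the '(' at position 3 (the 2nd '(' reading left to right).
Query: subtree rooted at _1
_1: subtree_size = 1 + 6
  U: subtree_size = 1 + 0
  _2: subtree_size = 1 + 4
    J: subtree_size = 1 + 0
    C: subtree_size = 1 + 0
    T: subtree_size = 1 + 0
    S: subtree_size = 1 + 0
Total subtree size of _1: 7

Answer: 7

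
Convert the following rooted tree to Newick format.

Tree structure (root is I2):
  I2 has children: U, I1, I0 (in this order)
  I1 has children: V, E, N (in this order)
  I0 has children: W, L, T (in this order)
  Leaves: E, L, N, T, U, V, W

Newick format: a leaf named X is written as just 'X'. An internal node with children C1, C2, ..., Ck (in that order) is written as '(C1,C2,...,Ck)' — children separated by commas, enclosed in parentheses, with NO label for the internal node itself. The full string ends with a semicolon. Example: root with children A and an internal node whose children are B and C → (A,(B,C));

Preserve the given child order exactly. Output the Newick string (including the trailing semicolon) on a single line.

internal I2 with children ['U', 'I1', 'I0']
  leaf 'U' → 'U'
  internal I1 with children ['V', 'E', 'N']
    leaf 'V' → 'V'
    leaf 'E' → 'E'
    leaf 'N' → 'N'
  → '(V,E,N)'
  internal I0 with children ['W', 'L', 'T']
    leaf 'W' → 'W'
    leaf 'L' → 'L'
    leaf 'T' → 'T'
  → '(W,L,T)'
→ '(U,(V,E,N),(W,L,T))'
Final: (U,(V,E,N),(W,L,T));

Answer: (U,(V,E,N),(W,L,T));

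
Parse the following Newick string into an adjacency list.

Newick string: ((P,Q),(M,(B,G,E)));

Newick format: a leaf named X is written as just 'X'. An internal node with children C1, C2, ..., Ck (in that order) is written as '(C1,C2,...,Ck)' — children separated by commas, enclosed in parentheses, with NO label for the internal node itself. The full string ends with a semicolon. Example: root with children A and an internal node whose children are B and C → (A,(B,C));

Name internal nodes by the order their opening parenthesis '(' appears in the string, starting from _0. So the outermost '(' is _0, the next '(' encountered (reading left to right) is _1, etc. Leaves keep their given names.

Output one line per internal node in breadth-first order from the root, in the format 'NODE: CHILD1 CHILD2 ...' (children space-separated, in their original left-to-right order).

Answer: _0: _1 _2
_1: P Q
_2: M _3
_3: B G E

Derivation:
Input: ((P,Q),(M,(B,G,E)));
Scanning left-to-right, naming '(' by encounter order:
  pos 0: '(' -> open internal node _0 (depth 1)
  pos 1: '(' -> open internal node _1 (depth 2)
  pos 5: ')' -> close internal node _1 (now at depth 1)
  pos 7: '(' -> open internal node _2 (depth 2)
  pos 10: '(' -> open internal node _3 (depth 3)
  pos 16: ')' -> close internal node _3 (now at depth 2)
  pos 17: ')' -> close internal node _2 (now at depth 1)
  pos 18: ')' -> close internal node _0 (now at depth 0)
Total internal nodes: 4
BFS adjacency from root:
  _0: _1 _2
  _1: P Q
  _2: M _3
  _3: B G E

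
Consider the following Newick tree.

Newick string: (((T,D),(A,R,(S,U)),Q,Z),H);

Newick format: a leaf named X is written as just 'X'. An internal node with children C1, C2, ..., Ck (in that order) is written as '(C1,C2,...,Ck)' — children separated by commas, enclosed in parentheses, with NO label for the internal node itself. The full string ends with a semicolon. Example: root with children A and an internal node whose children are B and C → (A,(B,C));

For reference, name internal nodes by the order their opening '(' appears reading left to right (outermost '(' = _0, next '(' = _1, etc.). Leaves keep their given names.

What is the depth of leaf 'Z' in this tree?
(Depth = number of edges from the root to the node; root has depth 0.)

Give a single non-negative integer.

Newick: (((T,D),(A,R,(S,U)),Q,Z),H);
Naming internals by '(' encounter order: outermost '(' = _0, next = _1, ...
Query node: Z
Path from root: _0 -> _1 -> Z
Depth of Z: 2 (number of edges from root)

Answer: 2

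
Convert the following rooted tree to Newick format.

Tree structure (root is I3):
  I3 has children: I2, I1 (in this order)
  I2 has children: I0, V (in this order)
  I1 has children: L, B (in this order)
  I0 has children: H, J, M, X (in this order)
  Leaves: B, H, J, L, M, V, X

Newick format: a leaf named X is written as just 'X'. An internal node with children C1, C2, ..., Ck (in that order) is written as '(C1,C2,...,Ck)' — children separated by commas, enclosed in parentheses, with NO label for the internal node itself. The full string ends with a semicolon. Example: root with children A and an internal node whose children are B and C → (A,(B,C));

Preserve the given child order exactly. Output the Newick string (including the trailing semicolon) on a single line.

Answer: (((H,J,M,X),V),(L,B));

Derivation:
internal I3 with children ['I2', 'I1']
  internal I2 with children ['I0', 'V']
    internal I0 with children ['H', 'J', 'M', 'X']
      leaf 'H' → 'H'
      leaf 'J' → 'J'
      leaf 'M' → 'M'
      leaf 'X' → 'X'
    → '(H,J,M,X)'
    leaf 'V' → 'V'
  → '((H,J,M,X),V)'
  internal I1 with children ['L', 'B']
    leaf 'L' → 'L'
    leaf 'B' → 'B'
  → '(L,B)'
→ '(((H,J,M,X),V),(L,B))'
Final: (((H,J,M,X),V),(L,B));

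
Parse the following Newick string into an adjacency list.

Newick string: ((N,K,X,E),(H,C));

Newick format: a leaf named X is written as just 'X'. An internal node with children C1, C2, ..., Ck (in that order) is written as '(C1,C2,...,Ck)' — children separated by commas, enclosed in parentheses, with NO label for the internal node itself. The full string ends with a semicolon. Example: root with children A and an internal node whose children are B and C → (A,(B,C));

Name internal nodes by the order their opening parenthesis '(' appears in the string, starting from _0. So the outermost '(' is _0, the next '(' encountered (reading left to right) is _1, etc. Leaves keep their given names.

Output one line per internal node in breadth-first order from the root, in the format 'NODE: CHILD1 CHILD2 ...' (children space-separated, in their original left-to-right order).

Input: ((N,K,X,E),(H,C));
Scanning left-to-right, naming '(' by encounter order:
  pos 0: '(' -> open internal node _0 (depth 1)
  pos 1: '(' -> open internal node _1 (depth 2)
  pos 9: ')' -> close internal node _1 (now at depth 1)
  pos 11: '(' -> open internal node _2 (depth 2)
  pos 15: ')' -> close internal node _2 (now at depth 1)
  pos 16: ')' -> close internal node _0 (now at depth 0)
Total internal nodes: 3
BFS adjacency from root:
  _0: _1 _2
  _1: N K X E
  _2: H C

Answer: _0: _1 _2
_1: N K X E
_2: H C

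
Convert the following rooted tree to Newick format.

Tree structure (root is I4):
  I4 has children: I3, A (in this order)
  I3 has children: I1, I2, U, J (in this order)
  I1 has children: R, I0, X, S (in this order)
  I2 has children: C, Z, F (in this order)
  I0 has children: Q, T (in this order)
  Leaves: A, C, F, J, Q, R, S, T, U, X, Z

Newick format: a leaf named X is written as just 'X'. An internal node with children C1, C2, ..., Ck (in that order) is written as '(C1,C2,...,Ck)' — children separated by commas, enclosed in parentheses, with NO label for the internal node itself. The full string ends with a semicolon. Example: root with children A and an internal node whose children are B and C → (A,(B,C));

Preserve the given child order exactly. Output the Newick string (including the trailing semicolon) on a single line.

Answer: (((R,(Q,T),X,S),(C,Z,F),U,J),A);

Derivation:
internal I4 with children ['I3', 'A']
  internal I3 with children ['I1', 'I2', 'U', 'J']
    internal I1 with children ['R', 'I0', 'X', 'S']
      leaf 'R' → 'R'
      internal I0 with children ['Q', 'T']
        leaf 'Q' → 'Q'
        leaf 'T' → 'T'
      → '(Q,T)'
      leaf 'X' → 'X'
      leaf 'S' → 'S'
    → '(R,(Q,T),X,S)'
    internal I2 with children ['C', 'Z', 'F']
      leaf 'C' → 'C'
      leaf 'Z' → 'Z'
      leaf 'F' → 'F'
    → '(C,Z,F)'
    leaf 'U' → 'U'
    leaf 'J' → 'J'
  → '((R,(Q,T),X,S),(C,Z,F),U,J)'
  leaf 'A' → 'A'
→ '(((R,(Q,T),X,S),(C,Z,F),U,J),A)'
Final: (((R,(Q,T),X,S),(C,Z,F),U,J),A);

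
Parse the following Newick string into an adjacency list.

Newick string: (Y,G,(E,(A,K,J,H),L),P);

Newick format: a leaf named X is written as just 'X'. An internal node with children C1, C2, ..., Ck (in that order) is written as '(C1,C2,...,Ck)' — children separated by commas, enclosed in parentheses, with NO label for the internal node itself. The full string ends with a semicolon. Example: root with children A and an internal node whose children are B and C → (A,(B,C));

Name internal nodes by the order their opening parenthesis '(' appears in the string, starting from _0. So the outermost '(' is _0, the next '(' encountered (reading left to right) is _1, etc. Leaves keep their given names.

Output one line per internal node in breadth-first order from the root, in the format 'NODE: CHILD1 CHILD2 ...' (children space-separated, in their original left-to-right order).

Input: (Y,G,(E,(A,K,J,H),L),P);
Scanning left-to-right, naming '(' by encounter order:
  pos 0: '(' -> open internal node _0 (depth 1)
  pos 5: '(' -> open internal node _1 (depth 2)
  pos 8: '(' -> open internal node _2 (depth 3)
  pos 16: ')' -> close internal node _2 (now at depth 2)
  pos 19: ')' -> close internal node _1 (now at depth 1)
  pos 22: ')' -> close internal node _0 (now at depth 0)
Total internal nodes: 3
BFS adjacency from root:
  _0: Y G _1 P
  _1: E _2 L
  _2: A K J H

Answer: _0: Y G _1 P
_1: E _2 L
_2: A K J H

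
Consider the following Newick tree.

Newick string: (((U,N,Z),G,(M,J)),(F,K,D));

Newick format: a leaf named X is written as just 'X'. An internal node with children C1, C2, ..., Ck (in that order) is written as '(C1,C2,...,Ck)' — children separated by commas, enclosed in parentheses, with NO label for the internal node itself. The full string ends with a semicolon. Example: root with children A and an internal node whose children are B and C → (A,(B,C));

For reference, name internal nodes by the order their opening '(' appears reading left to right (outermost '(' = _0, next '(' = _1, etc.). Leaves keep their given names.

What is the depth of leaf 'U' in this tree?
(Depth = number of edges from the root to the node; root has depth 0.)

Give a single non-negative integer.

Answer: 3

Derivation:
Newick: (((U,N,Z),G,(M,J)),(F,K,D));
Naming internals by '(' encounter order: outermost '(' = _0, next = _1, ...
Query node: U
Path from root: _0 -> _1 -> _2 -> U
Depth of U: 3 (number of edges from root)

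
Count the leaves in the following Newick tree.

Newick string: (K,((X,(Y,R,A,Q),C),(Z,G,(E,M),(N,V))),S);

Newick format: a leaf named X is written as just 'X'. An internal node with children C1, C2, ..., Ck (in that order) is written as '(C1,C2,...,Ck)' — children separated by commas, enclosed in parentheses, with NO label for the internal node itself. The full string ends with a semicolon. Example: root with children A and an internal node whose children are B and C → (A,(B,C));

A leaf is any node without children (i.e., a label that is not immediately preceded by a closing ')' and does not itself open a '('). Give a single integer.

Answer: 14

Derivation:
Newick: (K,((X,(Y,R,A,Q),C),(Z,G,(E,M),(N,V))),S);
Scan left-to-right; a leaf is any maximal label run not followed by '(':
  pos 1: leaf 'K' → count = 1
  pos 5: leaf 'X' → count = 2
  pos 8: leaf 'Y' → count = 3
  pos 10: leaf 'R' → count = 4
  pos 12: leaf 'A' → count = 5
  pos 14: leaf 'Q' → count = 6
  pos 17: leaf 'C' → count = 7
  pos 21: leaf 'Z' → count = 8
  pos 23: leaf 'G' → count = 9
  pos 26: leaf 'E' → count = 10
  pos 28: leaf 'M' → count = 11
  pos 32: leaf 'N' → count = 12
  pos 34: leaf 'V' → count = 13
  pos 39: leaf 'S' → count = 14
Total leaves: 14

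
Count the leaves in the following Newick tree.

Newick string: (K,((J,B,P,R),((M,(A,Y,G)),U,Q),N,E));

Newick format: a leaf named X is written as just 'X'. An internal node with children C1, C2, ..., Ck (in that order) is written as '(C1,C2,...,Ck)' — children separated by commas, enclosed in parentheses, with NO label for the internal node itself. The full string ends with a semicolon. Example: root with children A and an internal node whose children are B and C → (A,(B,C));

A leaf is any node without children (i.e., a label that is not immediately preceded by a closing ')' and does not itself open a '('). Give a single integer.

Newick: (K,((J,B,P,R),((M,(A,Y,G)),U,Q),N,E));
Scan left-to-right; a leaf is any maximal label run not followed by '(':
  pos 1: leaf 'K' → count = 1
  pos 5: leaf 'J' → count = 2
  pos 7: leaf 'B' → count = 3
  pos 9: leaf 'P' → count = 4
  pos 11: leaf 'R' → count = 5
  pos 16: leaf 'M' → count = 6
  pos 19: leaf 'A' → count = 7
  pos 21: leaf 'Y' → count = 8
  pos 23: leaf 'G' → count = 9
  pos 27: leaf 'U' → count = 10
  pos 29: leaf 'Q' → count = 11
  pos 32: leaf 'N' → count = 12
  pos 34: leaf 'E' → count = 13
Total leaves: 13

Answer: 13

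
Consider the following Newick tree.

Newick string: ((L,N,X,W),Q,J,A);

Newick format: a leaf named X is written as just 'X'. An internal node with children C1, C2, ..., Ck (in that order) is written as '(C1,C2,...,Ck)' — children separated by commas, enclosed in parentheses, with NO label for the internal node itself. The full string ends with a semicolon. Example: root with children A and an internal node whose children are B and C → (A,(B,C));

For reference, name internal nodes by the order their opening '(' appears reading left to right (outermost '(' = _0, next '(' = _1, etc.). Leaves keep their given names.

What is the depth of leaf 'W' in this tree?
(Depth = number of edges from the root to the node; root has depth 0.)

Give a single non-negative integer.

Answer: 2

Derivation:
Newick: ((L,N,X,W),Q,J,A);
Naming internals by '(' encounter order: outermost '(' = _0, next = _1, ...
Query node: W
Path from root: _0 -> _1 -> W
Depth of W: 2 (number of edges from root)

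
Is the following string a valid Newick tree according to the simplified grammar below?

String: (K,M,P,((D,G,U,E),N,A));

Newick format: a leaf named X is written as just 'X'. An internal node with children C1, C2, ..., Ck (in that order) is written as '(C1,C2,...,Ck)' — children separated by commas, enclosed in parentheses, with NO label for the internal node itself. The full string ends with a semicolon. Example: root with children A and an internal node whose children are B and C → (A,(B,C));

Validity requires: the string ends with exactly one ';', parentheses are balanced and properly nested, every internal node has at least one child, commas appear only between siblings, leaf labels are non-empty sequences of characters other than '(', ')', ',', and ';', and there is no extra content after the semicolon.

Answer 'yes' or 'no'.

Input: (K,M,P,((D,G,U,E),N,A));
Paren balance: 3 '(' vs 3 ')' OK
Ends with single ';': True
Full parse: OK
Valid: True

Answer: yes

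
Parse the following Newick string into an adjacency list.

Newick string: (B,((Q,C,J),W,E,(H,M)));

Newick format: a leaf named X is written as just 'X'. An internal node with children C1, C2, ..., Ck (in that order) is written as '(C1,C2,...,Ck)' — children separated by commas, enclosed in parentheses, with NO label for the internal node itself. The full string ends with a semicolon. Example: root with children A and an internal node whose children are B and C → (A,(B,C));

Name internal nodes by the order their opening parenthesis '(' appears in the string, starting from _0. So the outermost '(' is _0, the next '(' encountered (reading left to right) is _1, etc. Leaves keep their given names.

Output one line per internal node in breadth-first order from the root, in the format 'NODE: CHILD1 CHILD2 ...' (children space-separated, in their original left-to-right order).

Answer: _0: B _1
_1: _2 W E _3
_2: Q C J
_3: H M

Derivation:
Input: (B,((Q,C,J),W,E,(H,M)));
Scanning left-to-right, naming '(' by encounter order:
  pos 0: '(' -> open internal node _0 (depth 1)
  pos 3: '(' -> open internal node _1 (depth 2)
  pos 4: '(' -> open internal node _2 (depth 3)
  pos 10: ')' -> close internal node _2 (now at depth 2)
  pos 16: '(' -> open internal node _3 (depth 3)
  pos 20: ')' -> close internal node _3 (now at depth 2)
  pos 21: ')' -> close internal node _1 (now at depth 1)
  pos 22: ')' -> close internal node _0 (now at depth 0)
Total internal nodes: 4
BFS adjacency from root:
  _0: B _1
  _1: _2 W E _3
  _2: Q C J
  _3: H M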